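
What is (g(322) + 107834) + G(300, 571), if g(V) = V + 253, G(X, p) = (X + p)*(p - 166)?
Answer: 461164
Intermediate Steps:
G(X, p) = (-166 + p)*(X + p) (G(X, p) = (X + p)*(-166 + p) = (-166 + p)*(X + p))
g(V) = 253 + V
(g(322) + 107834) + G(300, 571) = ((253 + 322) + 107834) + (571**2 - 166*300 - 166*571 + 300*571) = (575 + 107834) + (326041 - 49800 - 94786 + 171300) = 108409 + 352755 = 461164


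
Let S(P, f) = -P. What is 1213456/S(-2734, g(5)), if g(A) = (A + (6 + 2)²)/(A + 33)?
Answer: 606728/1367 ≈ 443.84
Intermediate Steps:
g(A) = (64 + A)/(33 + A) (g(A) = (A + 8²)/(33 + A) = (A + 64)/(33 + A) = (64 + A)/(33 + A))
1213456/S(-2734, g(5)) = 1213456/((-1*(-2734))) = 1213456/2734 = 1213456*(1/2734) = 606728/1367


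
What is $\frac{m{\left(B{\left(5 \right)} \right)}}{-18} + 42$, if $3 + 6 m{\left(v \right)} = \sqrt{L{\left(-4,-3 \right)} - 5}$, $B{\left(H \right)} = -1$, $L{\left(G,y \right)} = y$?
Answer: $\frac{1513}{36} - \frac{i \sqrt{2}}{54} \approx 42.028 - 0.026189 i$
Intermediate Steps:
$m{\left(v \right)} = - \frac{1}{2} + \frac{i \sqrt{2}}{3}$ ($m{\left(v \right)} = - \frac{1}{2} + \frac{\sqrt{-3 - 5}}{6} = - \frac{1}{2} + \frac{\sqrt{-8}}{6} = - \frac{1}{2} + \frac{2 i \sqrt{2}}{6} = - \frac{1}{2} + \frac{i \sqrt{2}}{3}$)
$\frac{m{\left(B{\left(5 \right)} \right)}}{-18} + 42 = \frac{- \frac{1}{2} + \frac{i \sqrt{2}}{3}}{-18} + 42 = \left(- \frac{1}{2} + \frac{i \sqrt{2}}{3}\right) \left(- \frac{1}{18}\right) + 42 = \left(\frac{1}{36} - \frac{i \sqrt{2}}{54}\right) + 42 = \frac{1513}{36} - \frac{i \sqrt{2}}{54}$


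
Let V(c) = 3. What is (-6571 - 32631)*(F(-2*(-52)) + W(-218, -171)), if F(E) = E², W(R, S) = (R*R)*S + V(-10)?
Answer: 318155003570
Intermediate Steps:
W(R, S) = 3 + S*R² (W(R, S) = (R*R)*S + 3 = R²*S + 3 = S*R² + 3 = 3 + S*R²)
(-6571 - 32631)*(F(-2*(-52)) + W(-218, -171)) = (-6571 - 32631)*((-2*(-52))² + (3 - 171*(-218)²)) = -39202*(104² + (3 - 171*47524)) = -39202*(10816 + (3 - 8126604)) = -39202*(10816 - 8126601) = -39202*(-8115785) = 318155003570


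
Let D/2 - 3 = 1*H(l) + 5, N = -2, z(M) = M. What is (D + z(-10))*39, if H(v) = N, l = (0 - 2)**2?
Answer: 78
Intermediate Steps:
l = 4 (l = (-2)**2 = 4)
H(v) = -2
D = 12 (D = 6 + 2*(1*(-2) + 5) = 6 + 2*(-2 + 5) = 6 + 2*3 = 6 + 6 = 12)
(D + z(-10))*39 = (12 - 10)*39 = 2*39 = 78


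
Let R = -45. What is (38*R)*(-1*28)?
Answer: 47880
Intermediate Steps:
(38*R)*(-1*28) = (38*(-45))*(-1*28) = -1710*(-28) = 47880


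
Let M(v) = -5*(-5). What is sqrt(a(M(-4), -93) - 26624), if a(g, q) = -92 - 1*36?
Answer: 8*I*sqrt(418) ≈ 163.56*I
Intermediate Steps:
M(v) = 25
a(g, q) = -128 (a(g, q) = -92 - 36 = -128)
sqrt(a(M(-4), -93) - 26624) = sqrt(-128 - 26624) = sqrt(-26752) = 8*I*sqrt(418)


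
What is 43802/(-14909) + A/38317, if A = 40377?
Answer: -1076380541/571268153 ≈ -1.8842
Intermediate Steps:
43802/(-14909) + A/38317 = 43802/(-14909) + 40377/38317 = 43802*(-1/14909) + 40377*(1/38317) = -43802/14909 + 40377/38317 = -1076380541/571268153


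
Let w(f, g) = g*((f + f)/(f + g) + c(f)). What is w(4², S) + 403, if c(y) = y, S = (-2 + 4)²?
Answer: 2367/5 ≈ 473.40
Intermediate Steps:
S = 4 (S = 2² = 4)
w(f, g) = g*(f + 2*f/(f + g)) (w(f, g) = g*((f + f)/(f + g) + f) = g*((2*f)/(f + g) + f) = g*(2*f/(f + g) + f) = g*(f + 2*f/(f + g)))
w(4², S) + 403 = 4²*4*(2 + 4² + 4)/(4² + 4) + 403 = 16*4*(2 + 16 + 4)/(16 + 4) + 403 = 16*4*22/20 + 403 = 16*4*(1/20)*22 + 403 = 352/5 + 403 = 2367/5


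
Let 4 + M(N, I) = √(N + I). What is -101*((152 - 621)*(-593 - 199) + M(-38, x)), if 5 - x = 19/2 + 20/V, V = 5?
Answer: -37515844 - 101*I*√186/2 ≈ -3.7516e+7 - 688.73*I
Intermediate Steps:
x = -17/2 (x = 5 - (19/2 + 20/5) = 5 - (19*(½) + 20*(⅕)) = 5 - (19/2 + 4) = 5 - 1*27/2 = 5 - 27/2 = -17/2 ≈ -8.5000)
M(N, I) = -4 + √(I + N) (M(N, I) = -4 + √(N + I) = -4 + √(I + N))
-101*((152 - 621)*(-593 - 199) + M(-38, x)) = -101*((152 - 621)*(-593 - 199) + (-4 + √(-17/2 - 38))) = -101*(-469*(-792) + (-4 + √(-93/2))) = -101*(371448 + (-4 + I*√186/2)) = -101*(371444 + I*√186/2) = -37515844 - 101*I*√186/2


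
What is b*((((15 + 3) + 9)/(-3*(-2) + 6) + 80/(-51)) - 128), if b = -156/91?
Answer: 25973/119 ≈ 218.26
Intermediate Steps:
b = -12/7 (b = -156*1/91 = -12/7 ≈ -1.7143)
b*((((15 + 3) + 9)/(-3*(-2) + 6) + 80/(-51)) - 128) = -12*((((15 + 3) + 9)/(-3*(-2) + 6) + 80/(-51)) - 128)/7 = -12*(((18 + 9)/(6 + 6) + 80*(-1/51)) - 128)/7 = -12*((27/12 - 80/51) - 128)/7 = -12*((27*(1/12) - 80/51) - 128)/7 = -12*((9/4 - 80/51) - 128)/7 = -12*(139/204 - 128)/7 = -12/7*(-25973/204) = 25973/119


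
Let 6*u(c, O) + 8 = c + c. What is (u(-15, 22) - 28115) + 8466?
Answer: -58966/3 ≈ -19655.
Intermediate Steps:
u(c, O) = -4/3 + c/3 (u(c, O) = -4/3 + (c + c)/6 = -4/3 + (2*c)/6 = -4/3 + c/3)
(u(-15, 22) - 28115) + 8466 = ((-4/3 + (⅓)*(-15)) - 28115) + 8466 = ((-4/3 - 5) - 28115) + 8466 = (-19/3 - 28115) + 8466 = -84364/3 + 8466 = -58966/3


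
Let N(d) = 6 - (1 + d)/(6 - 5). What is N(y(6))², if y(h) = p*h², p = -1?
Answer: 1681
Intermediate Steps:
y(h) = -h²
N(d) = 5 - d (N(d) = 6 - (1 + d)/1 = 6 - (1 + d) = 6 + (-1 - d) = 5 - d)
N(y(6))² = (5 - (-1)*6²)² = (5 - (-1)*36)² = (5 - 1*(-36))² = (5 + 36)² = 41² = 1681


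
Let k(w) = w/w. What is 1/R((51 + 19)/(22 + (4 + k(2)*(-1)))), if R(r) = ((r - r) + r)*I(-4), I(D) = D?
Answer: -5/56 ≈ -0.089286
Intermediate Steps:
k(w) = 1
R(r) = -4*r (R(r) = ((r - r) + r)*(-4) = (0 + r)*(-4) = r*(-4) = -4*r)
1/R((51 + 19)/(22 + (4 + k(2)*(-1)))) = 1/(-4*(51 + 19)/(22 + (4 + 1*(-1)))) = 1/(-280/(22 + (4 - 1))) = 1/(-280/(22 + 3)) = 1/(-280/25) = 1/(-4*14/5) = 1/(-56/5) = -5/56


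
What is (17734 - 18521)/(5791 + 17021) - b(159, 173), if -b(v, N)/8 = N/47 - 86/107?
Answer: 2636576801/114721548 ≈ 22.982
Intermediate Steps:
b(v, N) = 688/107 - 8*N/47 (b(v, N) = -8*(N/47 - 86/107) = -8*(-86/107 + N/47) = 688/107 - 8*N/47)
(17734 - 18521)/(5791 + 17021) - b(159, 173) = (17734 - 18521)/(5791 + 17021) - (688/107 - 8/47*173) = -787/22812 - (688/107 - 1384/47) = -787*1/22812 - 1*(-115752/5029) = -787/22812 + 115752/5029 = 2636576801/114721548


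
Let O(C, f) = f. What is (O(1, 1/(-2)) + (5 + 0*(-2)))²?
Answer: 81/4 ≈ 20.250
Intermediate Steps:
(O(1, 1/(-2)) + (5 + 0*(-2)))² = (1/(-2) + (5 + 0*(-2)))² = (-½ + (5 + 0))² = (-½ + 5)² = (9/2)² = 81/4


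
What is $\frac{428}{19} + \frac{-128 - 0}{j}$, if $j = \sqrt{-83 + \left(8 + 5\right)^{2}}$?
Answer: $\frac{428}{19} - \frac{64 \sqrt{86}}{43} \approx 8.7237$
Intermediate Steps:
$j = \sqrt{86}$ ($j = \sqrt{-83 + 13^{2}} = \sqrt{-83 + 169} = \sqrt{86} \approx 9.2736$)
$\frac{428}{19} + \frac{-128 - 0}{j} = \frac{428}{19} + \frac{-128 - 0}{\sqrt{86}} = 428 \cdot \frac{1}{19} + \left(-128 + 0\right) \frac{\sqrt{86}}{86} = \frac{428}{19} - 128 \frac{\sqrt{86}}{86} = \frac{428}{19} - \frac{64 \sqrt{86}}{43}$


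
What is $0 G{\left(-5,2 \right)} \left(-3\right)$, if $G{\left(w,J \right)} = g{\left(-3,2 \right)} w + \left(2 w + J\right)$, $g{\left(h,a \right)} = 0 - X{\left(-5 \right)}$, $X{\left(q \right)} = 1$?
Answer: $0$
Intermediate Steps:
$g{\left(h,a \right)} = -1$ ($g{\left(h,a \right)} = 0 - 1 = -1$)
$G{\left(w,J \right)} = J + w$ ($G{\left(w,J \right)} = - w + \left(2 w + J\right) = - w + \left(J + 2 w\right) = J + w$)
$0 G{\left(-5,2 \right)} \left(-3\right) = 0 \left(2 - 5\right) \left(-3\right) = 0 \left(-3\right) \left(-3\right) = 0 \left(-3\right) = 0$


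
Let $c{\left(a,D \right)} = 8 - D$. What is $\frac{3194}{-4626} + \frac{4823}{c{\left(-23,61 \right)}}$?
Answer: $- \frac{212080}{2313} \approx -91.69$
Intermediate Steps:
$\frac{3194}{-4626} + \frac{4823}{c{\left(-23,61 \right)}} = \frac{3194}{-4626} + \frac{4823}{8 - 61} = 3194 \left(- \frac{1}{4626}\right) + \frac{4823}{8 - 61} = - \frac{1597}{2313} + \frac{4823}{-53} = - \frac{1597}{2313} + 4823 \left(- \frac{1}{53}\right) = - \frac{1597}{2313} - 91 = - \frac{212080}{2313}$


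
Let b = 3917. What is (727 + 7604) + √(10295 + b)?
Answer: 8331 + 2*√3553 ≈ 8450.2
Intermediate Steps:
(727 + 7604) + √(10295 + b) = (727 + 7604) + √(10295 + 3917) = 8331 + √14212 = 8331 + 2*√3553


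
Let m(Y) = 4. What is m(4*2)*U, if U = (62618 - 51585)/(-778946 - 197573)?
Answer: -44132/976519 ≈ -0.045193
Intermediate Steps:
U = -11033/976519 (U = 11033/(-976519) = 11033*(-1/976519) = -11033/976519 ≈ -0.011298)
m(4*2)*U = 4*(-11033/976519) = -44132/976519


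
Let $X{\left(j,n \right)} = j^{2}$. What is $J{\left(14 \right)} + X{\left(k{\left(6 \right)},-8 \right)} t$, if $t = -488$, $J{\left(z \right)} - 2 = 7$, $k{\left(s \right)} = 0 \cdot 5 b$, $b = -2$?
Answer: $9$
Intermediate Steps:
$k{\left(s \right)} = 0$ ($k{\left(s \right)} = 0 \cdot 5 \left(-2\right) = 0 \left(-2\right) = 0$)
$J{\left(z \right)} = 9$ ($J{\left(z \right)} = 2 + 7 = 9$)
$J{\left(14 \right)} + X{\left(k{\left(6 \right)},-8 \right)} t = 9 + 0^{2} \left(-488\right) = 9 + 0 \left(-488\right) = 9 + 0 = 9$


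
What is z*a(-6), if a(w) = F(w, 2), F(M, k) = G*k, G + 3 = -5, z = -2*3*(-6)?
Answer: -576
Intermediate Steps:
z = 36 (z = -6*(-6) = 36)
G = -8 (G = -3 - 5 = -8)
F(M, k) = -8*k
a(w) = -16 (a(w) = -8*2 = -16)
z*a(-6) = 36*(-16) = -576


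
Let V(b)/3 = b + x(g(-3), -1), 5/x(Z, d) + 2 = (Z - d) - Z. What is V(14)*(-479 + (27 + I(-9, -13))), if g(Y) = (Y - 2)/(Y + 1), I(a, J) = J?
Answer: -12555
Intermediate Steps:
g(Y) = (-2 + Y)/(1 + Y)
x(Z, d) = 5/(-2 - d) (x(Z, d) = 5/(-2 + ((Z - d) - Z)) = 5/(-2 - d))
V(b) = -15 + 3*b (V(b) = 3*(b - 5/(2 - 1)) = 3*(b - 5/1) = 3*(b - 5*1) = 3*(b - 5) = 3*(-5 + b) = -15 + 3*b)
V(14)*(-479 + (27 + I(-9, -13))) = (-15 + 3*14)*(-479 + (27 - 13)) = (-15 + 42)*(-479 + 14) = 27*(-465) = -12555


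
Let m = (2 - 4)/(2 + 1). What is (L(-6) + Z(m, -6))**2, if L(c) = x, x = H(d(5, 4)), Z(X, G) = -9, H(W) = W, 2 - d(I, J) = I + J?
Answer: 256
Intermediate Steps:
d(I, J) = 2 - I - J (d(I, J) = 2 - (I + J) = 2 + (-I - J) = 2 - I - J)
m = -2/3 ≈ -0.66667
x = -7 (x = 2 - 1*5 - 1*4 = 2 - 5 - 4 = -7)
L(c) = -7
(L(-6) + Z(m, -6))**2 = (-7 - 9)**2 = (-16)**2 = 256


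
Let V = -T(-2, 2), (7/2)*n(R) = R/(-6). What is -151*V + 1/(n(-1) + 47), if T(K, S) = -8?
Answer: -1193483/988 ≈ -1208.0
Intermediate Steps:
n(R) = -R/21 (n(R) = 2*(R/(-6))/7 = 2*(R*(-⅙))/7 = 2*(-R/6)/7 = -R/21)
V = 8 (V = -1*(-8) = 8)
-151*V + 1/(n(-1) + 47) = -151*8 + 1/(-1/21*(-1) + 47) = -1208 + 1/(1/21 + 47) = -1208 + 1/(988/21) = -1208 + 21/988 = -1193483/988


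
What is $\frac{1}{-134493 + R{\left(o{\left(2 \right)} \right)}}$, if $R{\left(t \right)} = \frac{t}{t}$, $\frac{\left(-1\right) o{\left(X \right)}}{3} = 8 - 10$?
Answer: $- \frac{1}{134492} \approx -7.4354 \cdot 10^{-6}$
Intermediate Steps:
$o{\left(X \right)} = 6$ ($o{\left(X \right)} = - 3 \left(8 - 10\right) = \left(-3\right) \left(-2\right) = 6$)
$R{\left(t \right)} = 1$
$\frac{1}{-134493 + R{\left(o{\left(2 \right)} \right)}} = \frac{1}{-134493 + 1} = \frac{1}{-134492} = - \frac{1}{134492}$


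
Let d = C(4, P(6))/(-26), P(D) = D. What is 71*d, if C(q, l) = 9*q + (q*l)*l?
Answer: -6390/13 ≈ -491.54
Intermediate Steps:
C(q, l) = 9*q + q*l**2 (C(q, l) = 9*q + (l*q)*l = 9*q + q*l**2)
d = -90/13 (d = (4*(9 + 6**2))/(-26) = (4*(9 + 36))*(-1/26) = (4*45)*(-1/26) = 180*(-1/26) = -90/13 ≈ -6.9231)
71*d = 71*(-90/13) = -6390/13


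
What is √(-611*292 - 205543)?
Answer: I*√383955 ≈ 619.64*I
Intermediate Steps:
√(-611*292 - 205543) = √(-178412 - 205543) = √(-383955) = I*√383955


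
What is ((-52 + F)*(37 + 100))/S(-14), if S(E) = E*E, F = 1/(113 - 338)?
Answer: -1603037/44100 ≈ -36.350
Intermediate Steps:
F = -1/225 (F = 1/(-225) = -1/225 ≈ -0.0044444)
S(E) = E²
((-52 + F)*(37 + 100))/S(-14) = ((-52 - 1/225)*(37 + 100))/((-14)²) = -11701/225*137/196 = -1603037/225*1/196 = -1603037/44100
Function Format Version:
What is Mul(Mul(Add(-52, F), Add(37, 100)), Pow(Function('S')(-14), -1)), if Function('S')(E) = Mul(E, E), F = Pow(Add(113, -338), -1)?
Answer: Rational(-1603037, 44100) ≈ -36.350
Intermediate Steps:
F = Rational(-1, 225) (F = Pow(-225, -1) = Rational(-1, 225) ≈ -0.0044444)
Function('S')(E) = Pow(E, 2)
Mul(Mul(Add(-52, F), Add(37, 100)), Pow(Function('S')(-14), -1)) = Mul(Mul(Add(-52, Rational(-1, 225)), Add(37, 100)), Pow(Pow(-14, 2), -1)) = Mul(Mul(Rational(-11701, 225), 137), Pow(196, -1)) = Mul(Rational(-1603037, 225), Rational(1, 196)) = Rational(-1603037, 44100)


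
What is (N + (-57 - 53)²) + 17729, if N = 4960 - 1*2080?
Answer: 32709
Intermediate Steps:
N = 2880 (N = 4960 - 2080 = 2880)
(N + (-57 - 53)²) + 17729 = (2880 + (-57 - 53)²) + 17729 = (2880 + (-110)²) + 17729 = (2880 + 12100) + 17729 = 14980 + 17729 = 32709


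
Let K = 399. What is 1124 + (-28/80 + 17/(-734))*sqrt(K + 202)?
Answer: 1124 - 2739*sqrt(601)/7340 ≈ 1114.9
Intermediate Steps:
1124 + (-28/80 + 17/(-734))*sqrt(K + 202) = 1124 + (-28/80 + 17/(-734))*sqrt(399 + 202) = 1124 + (-28*1/80 + 17*(-1/734))*sqrt(601) = 1124 + (-7/20 - 17/734)*sqrt(601) = 1124 - 2739*sqrt(601)/7340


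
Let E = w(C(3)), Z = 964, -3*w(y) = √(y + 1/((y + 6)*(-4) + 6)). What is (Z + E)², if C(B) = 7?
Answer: (133032 - √14766)²/19044 ≈ 9.2760e+5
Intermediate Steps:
w(y) = -√(y + 1/(-18 - 4*y))/3 (w(y) = -√(y + 1/((y + 6)*(-4) + 6))/3 = -√(y + 1/((6 + y)*(-4) + 6))/3 = -√(y + 1/((-24 - 4*y) + 6))/3 = -√(y + 1/(-18 - 4*y))/3)
E = -√14766/138 (E = -√(-2/(9 + 2*7) + 4*7)/6 = -√(-2/(9 + 14) + 28)/6 = -√(-2/23 + 28)/6 = -√14766/138 ≈ -0.88055)
(Z + E)² = (964 - √14766/138)²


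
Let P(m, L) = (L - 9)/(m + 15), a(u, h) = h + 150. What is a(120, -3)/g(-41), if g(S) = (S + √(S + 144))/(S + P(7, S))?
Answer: 478142/2893 + 11662*√103/2893 ≈ 206.19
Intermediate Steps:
a(u, h) = 150 + h
P(m, L) = (-9 + L)/(15 + m)
g(S) = (S + √(144 + S))/(-9/22 + 23*S/22) (g(S) = (S + √(S + 144))/(S + (-9 + S)/(15 + 7)) = (S + √(144 + S))/(S + (-9 + S)/22) = (S + √(144 + S))/(S + (-9/22 + S/22)) = (S + √(144 + S))/(-9/22 + 23*S/22))
a(120, -3)/g(-41) = (150 - 3)/((22*(-41 + √(144 - 41))/(-9 + 23*(-41)))) = 147/((22*(-41 + √103)/(-9 - 943))) = 147/((22*(-41 + √103)/(-952))) = 147/((22*(-1/952)*(-41 + √103))) = 147/(451/476 - 11*√103/476)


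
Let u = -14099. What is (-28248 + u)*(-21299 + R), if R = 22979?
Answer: -71142960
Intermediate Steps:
(-28248 + u)*(-21299 + R) = (-28248 - 14099)*(-21299 + 22979) = -42347*1680 = -71142960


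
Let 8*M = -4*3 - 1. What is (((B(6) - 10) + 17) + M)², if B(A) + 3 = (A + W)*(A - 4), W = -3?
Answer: 4489/64 ≈ 70.141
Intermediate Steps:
B(A) = -3 + (-4 + A)*(-3 + A) (B(A) = -3 + (A - 3)*(A - 4) = -3 + (-3 + A)*(-4 + A) = -3 + (-4 + A)*(-3 + A))
M = -13/8 (M = (-4*3 - 1)/8 = (-12 - 1)/8 = (⅛)*(-13) = -13/8 ≈ -1.6250)
(((B(6) - 10) + 17) + M)² = ((((9 + 6² - 7*6) - 10) + 17) - 13/8)² = ((((9 + 36 - 42) - 10) + 17) - 13/8)² = (((3 - 10) + 17) - 13/8)² = ((-7 + 17) - 13/8)² = (10 - 13/8)² = (67/8)² = 4489/64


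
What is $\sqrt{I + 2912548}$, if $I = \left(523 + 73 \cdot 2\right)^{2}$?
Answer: $\sqrt{3360109} \approx 1833.1$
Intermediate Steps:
$I = 447561$ ($I = \left(523 + 146\right)^{2} = 669^{2} = 447561$)
$\sqrt{I + 2912548} = \sqrt{447561 + 2912548} = \sqrt{3360109}$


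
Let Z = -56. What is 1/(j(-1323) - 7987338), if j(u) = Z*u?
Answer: -1/7913250 ≈ -1.2637e-7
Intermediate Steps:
j(u) = -56*u
1/(j(-1323) - 7987338) = 1/(-56*(-1323) - 7987338) = 1/(74088 - 7987338) = 1/(-7913250) = -1/7913250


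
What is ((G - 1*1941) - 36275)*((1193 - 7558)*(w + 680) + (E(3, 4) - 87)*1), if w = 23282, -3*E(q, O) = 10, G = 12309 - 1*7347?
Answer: 15215522696894/3 ≈ 5.0718e+12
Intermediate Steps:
G = 4962 (G = 12309 - 7347 = 4962)
E(q, O) = -10/3 (E(q, O) = -1/3*10 = -10/3)
((G - 1*1941) - 36275)*((1193 - 7558)*(w + 680) + (E(3, 4) - 87)*1) = ((4962 - 1*1941) - 36275)*((1193 - 7558)*(23282 + 680) + (-10/3 - 87)*1) = ((4962 - 1941) - 36275)*(-6365*23962 - 271/3*1) = (3021 - 36275)*(-152518130 - 271/3) = -33254*(-457554661/3) = 15215522696894/3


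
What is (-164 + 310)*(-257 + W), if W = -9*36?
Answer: -84826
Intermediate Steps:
W = -324
(-164 + 310)*(-257 + W) = (-164 + 310)*(-257 - 324) = 146*(-581) = -84826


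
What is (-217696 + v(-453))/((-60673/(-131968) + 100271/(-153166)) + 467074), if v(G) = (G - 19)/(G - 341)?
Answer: -873455492449606144/1874032111191013947 ≈ -0.46608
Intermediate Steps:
v(G) = (-19 + G)/(-341 + G)
(-217696 + v(-453))/((-60673/(-131968) + 100271/(-153166)) + 467074) = (-217696 + (-19 - 453)/(-341 - 453))/((-60673/(-131968) + 100271/(-153166)) + 467074) = (-217696 - 472/(-794))/((-60673*(-1/131968) + 100271*(-1/153166)) + 467074) = (-217696 - 1/794*(-472))/((60673/131968 - 100271/153166) + 467074) = (-217696 + 236/397)/(-1969761305/10106505344 + 467074) = -86425076/(397*4720483907282151/10106505344) = -86425076/397*10106505344/4720483907282151 = -873455492449606144/1874032111191013947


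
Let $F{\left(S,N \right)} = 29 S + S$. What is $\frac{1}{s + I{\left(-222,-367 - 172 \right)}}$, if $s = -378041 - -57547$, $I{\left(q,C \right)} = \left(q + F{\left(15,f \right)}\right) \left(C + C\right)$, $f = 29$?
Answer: $- \frac{1}{566278} \approx -1.7659 \cdot 10^{-6}$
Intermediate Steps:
$F{\left(S,N \right)} = 30 S$
$I{\left(q,C \right)} = 2 C \left(450 + q\right)$ ($I{\left(q,C \right)} = \left(q + 30 \cdot 15\right) \left(C + C\right) = \left(q + 450\right) 2 C = \left(450 + q\right) 2 C = 2 C \left(450 + q\right)$)
$s = -320494$ ($s = -378041 + 57547 = -320494$)
$\frac{1}{s + I{\left(-222,-367 - 172 \right)}} = \frac{1}{-320494 + 2 \left(-367 - 172\right) \left(450 - 222\right)} = \frac{1}{-320494 + 2 \left(-367 - 172\right) 228} = \frac{1}{-320494 + 2 \left(-539\right) 228} = \frac{1}{-320494 - 245784} = \frac{1}{-566278} = - \frac{1}{566278}$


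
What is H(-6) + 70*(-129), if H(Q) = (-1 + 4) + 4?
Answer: -9023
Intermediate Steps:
H(Q) = 7 (H(Q) = 3 + 4 = 7)
H(-6) + 70*(-129) = 7 + 70*(-129) = 7 - 9030 = -9023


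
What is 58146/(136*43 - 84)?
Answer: 2643/262 ≈ 10.088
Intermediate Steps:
58146/(136*43 - 84) = 58146/(5848 - 84) = 58146/5764 = 58146*(1/5764) = 2643/262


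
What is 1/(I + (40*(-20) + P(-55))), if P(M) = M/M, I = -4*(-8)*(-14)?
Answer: -1/1247 ≈ -0.00080192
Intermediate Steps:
I = -448 (I = 32*(-14) = -448)
P(M) = 1
1/(I + (40*(-20) + P(-55))) = 1/(-448 + (40*(-20) + 1)) = 1/(-448 + (-800 + 1)) = 1/(-448 - 799) = 1/(-1247) = -1/1247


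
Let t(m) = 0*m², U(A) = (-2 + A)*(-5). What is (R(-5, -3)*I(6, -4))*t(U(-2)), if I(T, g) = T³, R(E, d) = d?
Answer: 0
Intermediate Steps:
U(A) = 10 - 5*A
t(m) = 0
(R(-5, -3)*I(6, -4))*t(U(-2)) = -3*6³*0 = -3*216*0 = -648*0 = 0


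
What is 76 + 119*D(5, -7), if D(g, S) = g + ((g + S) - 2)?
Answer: 195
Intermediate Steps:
D(g, S) = -2 + S + 2*g (D(g, S) = g + ((S + g) - 2) = g + (-2 + S + g) = -2 + S + 2*g)
76 + 119*D(5, -7) = 76 + 119*(-2 - 7 + 2*5) = 76 + 119*(-2 - 7 + 10) = 76 + 119*1 = 76 + 119 = 195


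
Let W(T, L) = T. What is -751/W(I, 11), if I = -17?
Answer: 751/17 ≈ 44.176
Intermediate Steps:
-751/W(I, 11) = -751/(-17) = -751*(-1/17) = 751/17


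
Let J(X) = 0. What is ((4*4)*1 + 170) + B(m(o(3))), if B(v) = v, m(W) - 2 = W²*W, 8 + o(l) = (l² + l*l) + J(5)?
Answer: 1188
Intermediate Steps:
o(l) = -8 + 2*l² (o(l) = -8 + ((l² + l*l) + 0) = -8 + ((l² + l²) + 0) = -8 + (2*l² + 0) = -8 + 2*l²)
m(W) = 2 + W³ (m(W) = 2 + W²*W = 2 + W³)
((4*4)*1 + 170) + B(m(o(3))) = ((4*4)*1 + 170) + (2 + (-8 + 2*3²)³) = (16*1 + 170) + (2 + (-8 + 2*9)³) = (16 + 170) + (2 + (-8 + 18)³) = 186 + (2 + 10³) = 186 + (2 + 1000) = 186 + 1002 = 1188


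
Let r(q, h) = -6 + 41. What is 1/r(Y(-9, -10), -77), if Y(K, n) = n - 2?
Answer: 1/35 ≈ 0.028571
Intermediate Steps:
Y(K, n) = -2 + n
r(q, h) = 35
1/r(Y(-9, -10), -77) = 1/35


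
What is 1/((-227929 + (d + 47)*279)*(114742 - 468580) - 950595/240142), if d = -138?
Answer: 240142/21524776237106133 ≈ 1.1157e-11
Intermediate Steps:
1/((-227929 + (d + 47)*279)*(114742 - 468580) - 950595/240142) = 1/((-227929 + (-138 + 47)*279)*(114742 - 468580) - 950595/240142) = 1/((-227929 - 91*279)*(-353838) - 950595*1/240142) = 1/((-227929 - 25389)*(-353838) - 950595/240142) = 1/(-253318*(-353838) - 950595/240142) = 1/(89633534484 - 950595/240142) = 1/(21524776237106133/240142) = 240142/21524776237106133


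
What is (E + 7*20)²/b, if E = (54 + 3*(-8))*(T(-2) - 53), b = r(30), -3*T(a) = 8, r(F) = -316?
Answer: -585225/79 ≈ -7407.9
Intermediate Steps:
T(a) = -8/3 (T(a) = -⅓*8 = -8/3)
b = -316
E = -1670 (E = (54 + 3*(-8))*(-8/3 - 53) = (54 - 24)*(-167/3) = 30*(-167/3) = -1670)
(E + 7*20)²/b = (-1670 + 7*20)²/(-316) = (-1670 + 140)²*(-1/316) = (-1530)²*(-1/316) = 2340900*(-1/316) = -585225/79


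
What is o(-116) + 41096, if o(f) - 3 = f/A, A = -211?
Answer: 8672005/211 ≈ 41100.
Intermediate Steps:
o(f) = 3 - f/211 (o(f) = 3 + f/(-211) = 3 + f*(-1/211) = 3 - f/211)
o(-116) + 41096 = (3 - 1/211*(-116)) + 41096 = (3 + 116/211) + 41096 = 749/211 + 41096 = 8672005/211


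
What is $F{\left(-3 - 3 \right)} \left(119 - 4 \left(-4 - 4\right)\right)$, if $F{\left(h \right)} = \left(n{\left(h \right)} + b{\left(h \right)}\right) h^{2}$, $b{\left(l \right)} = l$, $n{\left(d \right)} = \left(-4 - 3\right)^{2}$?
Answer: $233748$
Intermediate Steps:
$n{\left(d \right)} = 49$ ($n{\left(d \right)} = \left(-7\right)^{2} = 49$)
$F{\left(h \right)} = h^{2} \left(49 + h\right)$ ($F{\left(h \right)} = \left(49 + h\right) h^{2} = h^{2} \left(49 + h\right)$)
$F{\left(-3 - 3 \right)} \left(119 - 4 \left(-4 - 4\right)\right) = \left(-3 - 3\right)^{2} \left(49 - 6\right) \left(119 - 4 \left(-4 - 4\right)\right) = \left(-3 - 3\right)^{2} \left(49 - 6\right) \left(119 - -32\right) = \left(-6\right)^{2} \left(49 - 6\right) \left(119 + 32\right) = 36 \cdot 43 \cdot 151 = 1548 \cdot 151 = 233748$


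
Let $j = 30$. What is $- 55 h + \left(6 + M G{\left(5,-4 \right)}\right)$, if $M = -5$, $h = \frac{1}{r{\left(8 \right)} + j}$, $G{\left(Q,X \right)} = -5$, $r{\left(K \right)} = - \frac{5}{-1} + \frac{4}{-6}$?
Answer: $\frac{3028}{103} \approx 29.398$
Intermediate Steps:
$r{\left(K \right)} = \frac{13}{3}$ ($r{\left(K \right)} = \left(-5\right) \left(-1\right) + 4 \left(- \frac{1}{6}\right) = 5 - \frac{2}{3} = \frac{13}{3}$)
$h = \frac{3}{103}$ ($h = \frac{1}{\frac{13}{3} + 30} = \frac{1}{\frac{103}{3}} = \frac{3}{103} \approx 0.029126$)
$- 55 h + \left(6 + M G{\left(5,-4 \right)}\right) = \left(-55\right) \frac{3}{103} + \left(6 - -25\right) = - \frac{165}{103} + \left(6 + 25\right) = - \frac{165}{103} + 31 = \frac{3028}{103}$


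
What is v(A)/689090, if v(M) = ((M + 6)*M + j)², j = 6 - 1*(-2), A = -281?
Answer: 5972662089/689090 ≈ 8667.5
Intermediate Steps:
j = 8 (j = 6 + 2 = 8)
v(M) = (8 + M*(6 + M))² (v(M) = ((M + 6)*M + 8)² = ((6 + M)*M + 8)² = (M*(6 + M) + 8)² = (8 + M*(6 + M))²)
v(A)/689090 = (8 + (-281)² + 6*(-281))²/689090 = (8 + 78961 - 1686)²*(1/689090) = 77283²*(1/689090) = 5972662089*(1/689090) = 5972662089/689090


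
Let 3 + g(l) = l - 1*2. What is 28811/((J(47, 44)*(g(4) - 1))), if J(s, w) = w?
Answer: -28811/88 ≈ -327.40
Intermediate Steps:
g(l) = -5 + l (g(l) = -3 + (l - 1*2) = -3 + (l - 2) = -3 + (-2 + l) = -5 + l)
28811/((J(47, 44)*(g(4) - 1))) = 28811/((44*((-5 + 4) - 1))) = 28811/((44*(-1 - 1))) = 28811/((44*(-2))) = 28811/(-88) = 28811*(-1/88) = -28811/88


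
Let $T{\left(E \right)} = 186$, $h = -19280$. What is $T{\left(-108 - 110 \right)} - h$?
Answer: $19466$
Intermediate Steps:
$T{\left(-108 - 110 \right)} - h = 186 - -19280 = 186 + 19280 = 19466$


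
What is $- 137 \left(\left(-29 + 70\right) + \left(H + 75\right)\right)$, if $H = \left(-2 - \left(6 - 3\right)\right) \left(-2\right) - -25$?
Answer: $-20687$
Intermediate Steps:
$H = 35$ ($H = \left(-2 - 3\right) \left(-2\right) + 25 = \left(-5\right) \left(-2\right) + 25 = 10 + 25 = 35$)
$- 137 \left(\left(-29 + 70\right) + \left(H + 75\right)\right) = - 137 \left(\left(-29 + 70\right) + \left(35 + 75\right)\right) = - 137 \left(41 + 110\right) = \left(-137\right) 151 = -20687$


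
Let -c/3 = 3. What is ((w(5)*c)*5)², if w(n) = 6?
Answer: 72900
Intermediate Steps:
c = -9 (c = -3*3 = -9)
((w(5)*c)*5)² = ((6*(-9))*5)² = (-54*5)² = (-270)² = 72900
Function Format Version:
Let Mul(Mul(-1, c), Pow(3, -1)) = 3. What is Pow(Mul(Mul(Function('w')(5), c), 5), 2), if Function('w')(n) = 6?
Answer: 72900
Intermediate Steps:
c = -9 (c = Mul(-3, 3) = -9)
Pow(Mul(Mul(Function('w')(5), c), 5), 2) = Pow(Mul(Mul(6, -9), 5), 2) = Pow(Mul(-54, 5), 2) = Pow(-270, 2) = 72900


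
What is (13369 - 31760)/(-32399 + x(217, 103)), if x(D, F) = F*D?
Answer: 18391/10048 ≈ 1.8303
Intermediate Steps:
x(D, F) = D*F
(13369 - 31760)/(-32399 + x(217, 103)) = (13369 - 31760)/(-32399 + 217*103) = -18391/(-32399 + 22351) = -18391/(-10048) = -18391*(-1/10048) = 18391/10048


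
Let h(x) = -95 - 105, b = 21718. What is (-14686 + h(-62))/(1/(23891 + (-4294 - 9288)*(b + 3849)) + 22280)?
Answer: -574313628362/859579983871 ≈ -0.66813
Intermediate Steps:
h(x) = -200
(-14686 + h(-62))/(1/(23891 + (-4294 - 9288)*(b + 3849)) + 22280) = (-14686 - 200)/(1/(23891 + (-4294 - 9288)*(21718 + 3849)) + 22280) = -14886/(1/(23891 - 13582*25567) + 22280) = -14886/(1/(23891 - 347250994) + 22280) = -14886/(1/(-347227103) + 22280) = -14886/(-1/347227103 + 22280) = -14886/7736219854839/347227103 = -14886*347227103/7736219854839 = -574313628362/859579983871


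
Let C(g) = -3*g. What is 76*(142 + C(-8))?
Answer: 12616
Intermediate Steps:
76*(142 + C(-8)) = 76*(142 - 3*(-8)) = 76*(142 + 24) = 76*166 = 12616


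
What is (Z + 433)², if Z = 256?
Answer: 474721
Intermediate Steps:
(Z + 433)² = (256 + 433)² = 689² = 474721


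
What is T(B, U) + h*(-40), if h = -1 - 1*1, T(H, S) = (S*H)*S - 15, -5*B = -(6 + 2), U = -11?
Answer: 1293/5 ≈ 258.60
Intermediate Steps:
B = 8/5 (B = -(-1)*(6 + 2)/5 = -(-1)*8/5 = -⅕*(-8) = 8/5 ≈ 1.6000)
T(H, S) = -15 + H*S² (T(H, S) = (H*S)*S - 15 = H*S² - 15 = -15 + H*S²)
h = -2 (h = -1 - 1 = -2)
T(B, U) + h*(-40) = (-15 + (8/5)*(-11)²) - 2*(-40) = (-15 + (8/5)*121) + 80 = (-15 + 968/5) + 80 = 893/5 + 80 = 1293/5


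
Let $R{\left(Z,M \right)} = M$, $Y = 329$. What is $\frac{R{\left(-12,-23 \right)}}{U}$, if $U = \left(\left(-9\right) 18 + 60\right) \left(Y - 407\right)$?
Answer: $- \frac{23}{7956} \approx -0.0028909$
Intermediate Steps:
$U = 7956$ ($U = \left(\left(-9\right) 18 + 60\right) \left(329 - 407\right) = \left(-162 + 60\right) \left(-78\right) = \left(-102\right) \left(-78\right) = 7956$)
$\frac{R{\left(-12,-23 \right)}}{U} = - \frac{23}{7956}$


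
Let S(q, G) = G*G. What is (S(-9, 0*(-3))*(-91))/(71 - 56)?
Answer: 0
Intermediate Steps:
S(q, G) = G²
(S(-9, 0*(-3))*(-91))/(71 - 56) = ((0*(-3))²*(-91))/(71 - 56) = (0²*(-91))/15 = (0*(-91))*(1/15) = 0*(1/15) = 0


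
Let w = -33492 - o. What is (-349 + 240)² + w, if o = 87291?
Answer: -108902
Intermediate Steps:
w = -120783 (w = -33492 - 1*87291 = -33492 - 87291 = -120783)
(-349 + 240)² + w = (-349 + 240)² - 120783 = (-109)² - 120783 = 11881 - 120783 = -108902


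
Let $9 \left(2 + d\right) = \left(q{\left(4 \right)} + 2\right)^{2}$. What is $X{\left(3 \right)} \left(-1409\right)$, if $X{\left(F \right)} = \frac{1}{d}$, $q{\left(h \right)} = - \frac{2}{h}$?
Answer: $\frac{5636}{7} \approx 805.14$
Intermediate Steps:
$d = - \frac{7}{4}$ ($d = -2 + \frac{\left(- \frac{2}{4} + 2\right)^{2}}{9} = -2 + \frac{\left(\left(-2\right) \frac{1}{4} + 2\right)^{2}}{9} = -2 + \frac{\left(- \frac{1}{2} + 2\right)^{2}}{9} = -2 + \frac{\left(\frac{3}{2}\right)^{2}}{9} = -2 + \frac{1}{9} \cdot \frac{9}{4} = -2 + \frac{1}{4} = - \frac{7}{4} \approx -1.75$)
$X{\left(F \right)} = - \frac{4}{7}$ ($X{\left(F \right)} = \frac{1}{- \frac{7}{4}} = - \frac{4}{7}$)
$X{\left(3 \right)} \left(-1409\right) = \left(- \frac{4}{7}\right) \left(-1409\right) = \frac{5636}{7}$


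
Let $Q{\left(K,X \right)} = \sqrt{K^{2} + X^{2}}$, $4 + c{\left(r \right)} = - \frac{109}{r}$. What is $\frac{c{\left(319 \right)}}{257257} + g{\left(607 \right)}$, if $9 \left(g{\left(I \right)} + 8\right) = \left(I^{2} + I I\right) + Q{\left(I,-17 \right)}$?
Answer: $\frac{60467613151493}{738584847} + \frac{\sqrt{368738}}{9} \approx 81937.0$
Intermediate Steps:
$c{\left(r \right)} = -4 - \frac{109}{r}$
$g{\left(I \right)} = -8 + \frac{\sqrt{289 + I^{2}}}{9} + \frac{2 I^{2}}{9}$ ($g{\left(I \right)} = -8 + \frac{\left(I^{2} + I I\right) + \sqrt{I^{2} + \left(-17\right)^{2}}}{9} = -8 + \frac{\left(I^{2} + I^{2}\right) + \sqrt{I^{2} + 289}}{9} = -8 + \frac{2 I^{2} + \sqrt{289 + I^{2}}}{9} = -8 + \frac{\sqrt{289 + I^{2}} + 2 I^{2}}{9} = -8 + \left(\frac{\sqrt{289 + I^{2}}}{9} + \frac{2 I^{2}}{9}\right) = -8 + \frac{\sqrt{289 + I^{2}}}{9} + \frac{2 I^{2}}{9}$)
$\frac{c{\left(319 \right)}}{257257} + g{\left(607 \right)} = \frac{-4 - \frac{109}{319}}{257257} + \left(-8 + \frac{\sqrt{289 + 607^{2}}}{9} + \frac{2 \cdot 607^{2}}{9}\right) = \left(-4 - \frac{109}{319}\right) \frac{1}{257257} + \left(-8 + \frac{\sqrt{289 + 368449}}{9} + \frac{2}{9} \cdot 368449\right) = \left(-4 - \frac{109}{319}\right) \frac{1}{257257} + \left(-8 + \frac{\sqrt{368738}}{9} + \frac{736898}{9}\right) = \left(- \frac{1385}{319}\right) \frac{1}{257257} + \left(\frac{736826}{9} + \frac{\sqrt{368738}}{9}\right) = - \frac{1385}{82064983} + \left(\frac{736826}{9} + \frac{\sqrt{368738}}{9}\right) = \frac{60467613151493}{738584847} + \frac{\sqrt{368738}}{9}$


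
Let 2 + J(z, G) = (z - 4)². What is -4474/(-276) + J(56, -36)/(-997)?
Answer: 1857413/137586 ≈ 13.500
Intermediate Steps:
J(z, G) = -2 + (-4 + z)² (J(z, G) = -2 + (z - 4)² = -2 + (-4 + z)²)
-4474/(-276) + J(56, -36)/(-997) = -4474/(-276) + (-2 + (-4 + 56)²)/(-997) = -4474*(-1/276) + (-2 + 52²)*(-1/997) = 2237/138 + (-2 + 2704)*(-1/997) = 2237/138 + 2702*(-1/997) = 2237/138 - 2702/997 = 1857413/137586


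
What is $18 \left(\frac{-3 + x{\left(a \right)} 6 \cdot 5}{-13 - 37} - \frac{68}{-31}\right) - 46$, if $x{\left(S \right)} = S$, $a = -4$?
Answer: $\frac{29267}{775} \approx 37.764$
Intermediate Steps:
$18 \left(\frac{-3 + x{\left(a \right)} 6 \cdot 5}{-13 - 37} - \frac{68}{-31}\right) - 46 = 18 \left(\frac{-3 + \left(-4\right) 6 \cdot 5}{-13 - 37} - \frac{68}{-31}\right) - 46 = 18 \left(\frac{-3 - 120}{-13 - 37} - - \frac{68}{31}\right) - 46 = 18 \left(\frac{-3 - 120}{-50} + \frac{68}{31}\right) - 46 = 18 \left(\left(-123\right) \left(- \frac{1}{50}\right) + \frac{68}{31}\right) - 46 = 18 \left(\frac{123}{50} + \frac{68}{31}\right) - 46 = 18 \cdot \frac{7213}{1550} - 46 = \frac{64917}{775} - 46 = \frac{29267}{775}$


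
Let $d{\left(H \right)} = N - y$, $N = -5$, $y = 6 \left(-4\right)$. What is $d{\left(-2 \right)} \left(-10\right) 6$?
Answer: $-1140$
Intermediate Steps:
$y = -24$
$d{\left(H \right)} = 19$ ($d{\left(H \right)} = -5 - -24 = -5 + 24 = 19$)
$d{\left(-2 \right)} \left(-10\right) 6 = 19 \left(-10\right) 6 = \left(-190\right) 6 = -1140$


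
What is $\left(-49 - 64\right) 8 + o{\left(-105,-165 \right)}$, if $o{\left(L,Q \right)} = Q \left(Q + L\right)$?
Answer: $43646$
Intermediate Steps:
$o{\left(L,Q \right)} = Q \left(L + Q\right)$
$\left(-49 - 64\right) 8 + o{\left(-105,-165 \right)} = \left(-49 - 64\right) 8 - 165 \left(-105 - 165\right) = \left(-113\right) 8 - -44550 = -904 + 44550 = 43646$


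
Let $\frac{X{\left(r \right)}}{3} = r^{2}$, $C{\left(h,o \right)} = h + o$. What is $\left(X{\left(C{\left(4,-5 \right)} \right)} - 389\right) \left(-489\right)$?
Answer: $188754$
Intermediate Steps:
$X{\left(r \right)} = 3 r^{2}$
$\left(X{\left(C{\left(4,-5 \right)} \right)} - 389\right) \left(-489\right) = \left(3 \left(4 - 5\right)^{2} - 389\right) \left(-489\right) = \left(3 \left(-1\right)^{2} - 389\right) \left(-489\right) = \left(3 \cdot 1 - 389\right) \left(-489\right) = \left(3 - 389\right) \left(-489\right) = \left(-386\right) \left(-489\right) = 188754$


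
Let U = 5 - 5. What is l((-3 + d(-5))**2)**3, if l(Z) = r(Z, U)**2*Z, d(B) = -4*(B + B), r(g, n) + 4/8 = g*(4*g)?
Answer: 29146839545682589672385479451129224644571422445496281/64 ≈ 4.5542e+50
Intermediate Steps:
U = 0
r(g, n) = -1/2 + 4*g**2 (r(g, n) = -1/2 + g*(4*g) = -1/2 + 4*g**2)
d(B) = -8*B
l(Z) = Z*(-1/2 + 4*Z**2)**2 (l(Z) = (-1/2 + 4*Z**2)**2*Z = Z*(-1/2 + 4*Z**2)**2)
l((-3 + d(-5))**2)**3 = ((-3 - 8*(-5))**2*(-1 + 8*((-3 - 8*(-5))**2)**2)**2/4)**3 = ((-3 + 40)**2*(-1 + 8*((-3 + 40)**2)**2)**2/4)**3 = ((1/4)*37**2*(-1 + 8*(37**2)**2)**2)**3 = ((1/4)*1369*(-1 + 8*1369**2)**2)**3 = ((1/4)*1369*(-1 + 8*1874161)**2)**3 = ((1/4)*1369*(-1 + 14993288)**2)**3 = ((1/4)*1369*14993287**2)**3 = ((1/4)*1369*224798655064369)**3 = (307749358783121161/4)**3 = 29146839545682589672385479451129224644571422445496281/64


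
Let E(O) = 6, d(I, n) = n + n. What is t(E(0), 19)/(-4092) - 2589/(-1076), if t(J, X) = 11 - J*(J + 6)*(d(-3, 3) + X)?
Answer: 782447/275187 ≈ 2.8433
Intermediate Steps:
d(I, n) = 2*n
t(J, X) = 11 - J*(6 + J)*(6 + X) (t(J, X) = 11 - J*(J + 6)*(2*3 + X) = 11 - J*(6 + J)*(6 + X))
t(E(0), 19)/(-4092) - 2589/(-1076) = (11 - 36*6 - 6*6**2 - 1*19*6**2 - 6*6*19)/(-4092) - 2589/(-1076) = (11 - 216 - 6*36 - 1*19*36 - 684)*(-1/4092) - 2589*(-1/1076) = (11 - 216 - 216 - 684 - 684)*(-1/4092) + 2589/1076 = -1789*(-1/4092) + 2589/1076 = 1789/4092 + 2589/1076 = 782447/275187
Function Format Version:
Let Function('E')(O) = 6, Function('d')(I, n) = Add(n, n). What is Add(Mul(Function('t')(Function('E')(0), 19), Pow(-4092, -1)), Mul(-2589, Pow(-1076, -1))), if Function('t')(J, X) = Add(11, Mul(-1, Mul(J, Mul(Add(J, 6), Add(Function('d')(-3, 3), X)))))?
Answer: Rational(782447, 275187) ≈ 2.8433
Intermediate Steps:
Function('d')(I, n) = Mul(2, n)
Function('t')(J, X) = Add(11, Mul(-1, J, Add(6, J), Add(6, X))) (Function('t')(J, X) = Add(11, Mul(-1, Mul(J, Mul(Add(J, 6), Add(Mul(2, 3), X))))) = Add(11, Mul(-1, Mul(J, Mul(Add(6, J), Add(6, X))))) = Add(11, Mul(-1, Mul(J, Add(6, J), Add(6, X)))) = Add(11, Mul(-1, J, Add(6, J), Add(6, X))))
Add(Mul(Function('t')(Function('E')(0), 19), Pow(-4092, -1)), Mul(-2589, Pow(-1076, -1))) = Add(Mul(Add(11, Mul(-36, 6), Mul(-6, Pow(6, 2)), Mul(-1, 19, Pow(6, 2)), Mul(-6, 6, 19)), Pow(-4092, -1)), Mul(-2589, Pow(-1076, -1))) = Add(Mul(Add(11, -216, Mul(-6, 36), Mul(-1, 19, 36), -684), Rational(-1, 4092)), Mul(-2589, Rational(-1, 1076))) = Add(Mul(Add(11, -216, -216, -684, -684), Rational(-1, 4092)), Rational(2589, 1076)) = Add(Mul(-1789, Rational(-1, 4092)), Rational(2589, 1076)) = Add(Rational(1789, 4092), Rational(2589, 1076)) = Rational(782447, 275187)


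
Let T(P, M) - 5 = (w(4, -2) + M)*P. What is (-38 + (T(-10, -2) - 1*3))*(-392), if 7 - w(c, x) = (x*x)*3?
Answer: -13328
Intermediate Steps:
w(c, x) = 7 - 3*x² (w(c, x) = 7 - x*x*3 = 7 - x²*3 = 7 - 3*x²)
T(P, M) = 5 + P*(-5 + M) (T(P, M) = 5 + ((7 - 3*(-2)²) + M)*P = 5 + ((7 - 3*4) + M)*P = 5 + ((7 - 12) + M)*P = 5 + (-5 + M)*P = 5 + P*(-5 + M))
(-38 + (T(-10, -2) - 1*3))*(-392) = (-38 + ((5 - 5*(-10) - 2*(-10)) - 1*3))*(-392) = (-38 + ((5 + 50 + 20) - 3))*(-392) = (-38 + (75 - 3))*(-392) = (-38 + 72)*(-392) = 34*(-392) = -13328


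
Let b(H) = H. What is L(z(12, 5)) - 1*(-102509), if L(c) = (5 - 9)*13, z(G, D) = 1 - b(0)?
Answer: 102457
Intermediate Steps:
z(G, D) = 1 (z(G, D) = 1 - 1*0 = 1 + 0 = 1)
L(c) = -52 (L(c) = -4*13 = -52)
L(z(12, 5)) - 1*(-102509) = -52 - 1*(-102509) = -52 + 102509 = 102457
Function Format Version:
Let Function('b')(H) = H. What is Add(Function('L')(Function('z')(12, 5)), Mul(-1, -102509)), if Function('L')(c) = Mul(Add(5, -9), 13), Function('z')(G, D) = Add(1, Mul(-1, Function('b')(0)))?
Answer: 102457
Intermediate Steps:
Function('z')(G, D) = 1 (Function('z')(G, D) = Add(1, Mul(-1, 0)) = Add(1, 0) = 1)
Function('L')(c) = -52 (Function('L')(c) = Mul(-4, 13) = -52)
Add(Function('L')(Function('z')(12, 5)), Mul(-1, -102509)) = Add(-52, Mul(-1, -102509)) = Add(-52, 102509) = 102457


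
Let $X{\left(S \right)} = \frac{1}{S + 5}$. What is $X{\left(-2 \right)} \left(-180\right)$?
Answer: $-60$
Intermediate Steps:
$X{\left(S \right)} = \frac{1}{5 + S}$
$X{\left(-2 \right)} \left(-180\right) = \frac{1}{5 - 2} \left(-180\right) = \frac{1}{3} \left(-180\right) = -60$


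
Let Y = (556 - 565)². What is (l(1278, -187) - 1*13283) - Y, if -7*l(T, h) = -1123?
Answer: -92425/7 ≈ -13204.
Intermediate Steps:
l(T, h) = 1123/7 (l(T, h) = -⅐*(-1123) = 1123/7)
Y = 81 (Y = (-9)² = 81)
(l(1278, -187) - 1*13283) - Y = (1123/7 - 1*13283) - 1*81 = (1123/7 - 13283) - 81 = -91858/7 - 81 = -92425/7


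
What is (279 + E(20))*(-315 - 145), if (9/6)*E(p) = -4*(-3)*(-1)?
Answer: -124660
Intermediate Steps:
E(p) = -8 (E(p) = 2*(-4*(-3)*(-1))/3 = 2*(12*(-1))/3 = (2/3)*(-12) = -8)
(279 + E(20))*(-315 - 145) = (279 - 8)*(-315 - 145) = 271*(-460) = -124660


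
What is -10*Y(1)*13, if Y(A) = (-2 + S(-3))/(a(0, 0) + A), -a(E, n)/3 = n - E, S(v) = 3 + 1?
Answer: -260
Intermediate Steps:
S(v) = 4
a(E, n) = -3*n + 3*E (a(E, n) = -3*(n - E) = -3*n + 3*E)
Y(A) = 2/A (Y(A) = (-2 + 4)/((-3*0 + 3*0) + A) = 2/((0 + 0) + A) = 2/(0 + A) = 2/A)
-10*Y(1)*13 = -20/1*13 = -20*13 = -260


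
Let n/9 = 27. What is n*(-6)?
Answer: -1458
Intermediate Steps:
n = 243 (n = 9*27 = 243)
n*(-6) = 243*(-6) = -1458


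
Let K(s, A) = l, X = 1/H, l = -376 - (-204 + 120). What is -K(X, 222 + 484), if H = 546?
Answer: 292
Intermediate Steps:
l = -292 (l = -376 - 1*(-84) = -376 + 84 = -292)
X = 1/546 ≈ 0.0018315
K(s, A) = -292
-K(X, 222 + 484) = -1*(-292) = 292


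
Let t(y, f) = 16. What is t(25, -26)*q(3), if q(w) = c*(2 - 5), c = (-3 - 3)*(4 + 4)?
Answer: 2304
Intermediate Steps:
c = -48 (c = -6*8 = -48)
q(w) = 144 (q(w) = -48*(2 - 5) = -48*(-3) = 144)
t(25, -26)*q(3) = 16*144 = 2304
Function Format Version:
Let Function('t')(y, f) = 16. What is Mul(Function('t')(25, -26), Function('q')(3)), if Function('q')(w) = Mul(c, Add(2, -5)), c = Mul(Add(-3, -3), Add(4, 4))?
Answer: 2304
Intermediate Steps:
c = -48 (c = Mul(-6, 8) = -48)
Function('q')(w) = 144 (Function('q')(w) = Mul(-48, Add(2, -5)) = Mul(-48, -3) = 144)
Mul(Function('t')(25, -26), Function('q')(3)) = Mul(16, 144) = 2304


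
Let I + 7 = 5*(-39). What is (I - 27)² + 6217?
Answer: 58658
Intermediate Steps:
I = -202 (I = -7 + 5*(-39) = -7 - 195 = -202)
(I - 27)² + 6217 = (-202 - 27)² + 6217 = (-229)² + 6217 = 52441 + 6217 = 58658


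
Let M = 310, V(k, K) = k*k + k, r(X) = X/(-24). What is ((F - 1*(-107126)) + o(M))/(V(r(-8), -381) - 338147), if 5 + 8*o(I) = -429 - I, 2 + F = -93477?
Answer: -121986/3043319 ≈ -0.040083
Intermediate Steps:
F = -93479 (F = -2 - 93477 = -93479)
r(X) = -X/24 (r(X) = X*(-1/24) = -X/24)
V(k, K) = k + k² (V(k, K) = k² + k = k + k²)
o(I) = -217/4 - I/8 (o(I) = -5/8 + (-429 - I)/8 = -5/8 + (-429/8 - I/8) = -217/4 - I/8)
((F - 1*(-107126)) + o(M))/(V(r(-8), -381) - 338147) = ((-93479 - 1*(-107126)) + (-217/4 - ⅛*310))/((-1/24*(-8))*(1 - 1/24*(-8)) - 338147) = ((-93479 + 107126) + (-217/4 - 155/4))/((1 + ⅓)/3 - 338147) = (13647 - 93)/((⅓)*(4/3) - 338147) = 13554/(4/9 - 338147) = 13554/(-3043319/9) = 13554*(-9/3043319) = -121986/3043319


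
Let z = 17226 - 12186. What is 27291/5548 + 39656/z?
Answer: 22347383/1747620 ≈ 12.787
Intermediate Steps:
z = 5040
27291/5548 + 39656/z = 27291/5548 + 39656/5040 = 27291*(1/5548) + 39656*(1/5040) = 27291/5548 + 4957/630 = 22347383/1747620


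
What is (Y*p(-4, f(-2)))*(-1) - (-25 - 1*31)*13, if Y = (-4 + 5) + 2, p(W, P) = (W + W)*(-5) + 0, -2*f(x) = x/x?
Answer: 608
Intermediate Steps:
f(x) = -½ (f(x) = -x/(2*x) = -½*1 = -½)
p(W, P) = -10*W (p(W, P) = (2*W)*(-5) + 0 = -10*W + 0 = -10*W)
Y = 3 (Y = 1 + 2 = 3)
(Y*p(-4, f(-2)))*(-1) - (-25 - 1*31)*13 = (3*(-10*(-4)))*(-1) - (-25 - 1*31)*13 = (3*40)*(-1) - (-25 - 31)*13 = 120*(-1) - (-56)*13 = -120 - 1*(-728) = -120 + 728 = 608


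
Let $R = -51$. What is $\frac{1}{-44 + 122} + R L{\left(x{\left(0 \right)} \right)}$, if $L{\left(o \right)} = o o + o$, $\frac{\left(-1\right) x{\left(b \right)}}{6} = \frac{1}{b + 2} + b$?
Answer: $- \frac{23867}{78} \approx -305.99$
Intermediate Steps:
$x{\left(b \right)} = - 6 b - \frac{6}{2 + b}$ ($x{\left(b \right)} = - 6 \left(\frac{1}{b + 2} + b\right) = - 6 \left(\frac{1}{2 + b} + b\right) = - 6 \left(b + \frac{1}{2 + b}\right) = - 6 b - \frac{6}{2 + b}$)
$L{\left(o \right)} = o + o^{2}$ ($L{\left(o \right)} = o^{2} + o = o + o^{2}$)
$\frac{1}{-44 + 122} + R L{\left(x{\left(0 \right)} \right)} = \frac{1}{-44 + 122} - 51 \frac{6 \left(-1 - 0^{2} - 0\right)}{2 + 0} \left(1 + \frac{6 \left(-1 - 0^{2} - 0\right)}{2 + 0}\right) = \frac{1}{78} - 51 \frac{6 \left(-1 - 0 + 0\right)}{2} \left(1 + \frac{6 \left(-1 - 0 + 0\right)}{2}\right) = \frac{1}{78} - 51 \cdot 6 \cdot \frac{1}{2} \left(-1 + 0 + 0\right) \left(1 + 6 \cdot \frac{1}{2} \left(-1 + 0 + 0\right)\right) = \frac{1}{78} - 51 \cdot 6 \cdot \frac{1}{2} \left(-1\right) \left(1 + 6 \cdot \frac{1}{2} \left(-1\right)\right) = \frac{1}{78} - 51 \left(- 3 \left(1 - 3\right)\right) = \frac{1}{78} - 51 \left(\left(-3\right) \left(-2\right)\right) = \frac{1}{78} - 306 = - \frac{23867}{78}$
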